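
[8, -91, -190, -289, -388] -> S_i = 8 + -99*i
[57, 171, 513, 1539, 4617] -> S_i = 57*3^i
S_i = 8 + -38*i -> [8, -30, -68, -106, -144]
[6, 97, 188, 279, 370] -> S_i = 6 + 91*i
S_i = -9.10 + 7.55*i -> [-9.1, -1.55, 6.0, 13.55, 21.1]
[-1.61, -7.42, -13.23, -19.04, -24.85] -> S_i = -1.61 + -5.81*i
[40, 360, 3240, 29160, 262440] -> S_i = 40*9^i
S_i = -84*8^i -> [-84, -672, -5376, -43008, -344064]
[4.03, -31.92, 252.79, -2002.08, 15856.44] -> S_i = 4.03*(-7.92)^i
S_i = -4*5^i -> [-4, -20, -100, -500, -2500]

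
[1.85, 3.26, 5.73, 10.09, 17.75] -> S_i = 1.85*1.76^i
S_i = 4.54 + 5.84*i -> [4.54, 10.38, 16.22, 22.06, 27.9]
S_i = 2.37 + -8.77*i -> [2.37, -6.4, -15.17, -23.94, -32.71]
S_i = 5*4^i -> [5, 20, 80, 320, 1280]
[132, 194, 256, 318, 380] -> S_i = 132 + 62*i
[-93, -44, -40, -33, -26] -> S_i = Random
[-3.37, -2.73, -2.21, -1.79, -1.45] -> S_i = -3.37*0.81^i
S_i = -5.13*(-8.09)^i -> [-5.13, 41.5, -335.75, 2716.21, -21974.12]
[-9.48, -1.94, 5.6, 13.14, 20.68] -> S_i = -9.48 + 7.54*i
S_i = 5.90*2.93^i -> [5.9, 17.29, 50.65, 148.41, 434.83]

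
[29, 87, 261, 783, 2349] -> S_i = 29*3^i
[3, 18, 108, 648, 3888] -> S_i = 3*6^i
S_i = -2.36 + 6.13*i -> [-2.36, 3.77, 9.9, 16.03, 22.16]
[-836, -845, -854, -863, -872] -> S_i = -836 + -9*i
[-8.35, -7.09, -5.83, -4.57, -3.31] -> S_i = -8.35 + 1.26*i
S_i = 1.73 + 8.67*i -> [1.73, 10.4, 19.07, 27.74, 36.41]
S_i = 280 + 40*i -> [280, 320, 360, 400, 440]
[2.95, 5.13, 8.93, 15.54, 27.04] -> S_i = 2.95*1.74^i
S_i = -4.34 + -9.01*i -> [-4.34, -13.35, -22.36, -31.37, -40.38]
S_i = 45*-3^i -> [45, -135, 405, -1215, 3645]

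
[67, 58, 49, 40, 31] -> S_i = 67 + -9*i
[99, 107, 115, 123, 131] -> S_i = 99 + 8*i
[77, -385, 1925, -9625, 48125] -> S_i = 77*-5^i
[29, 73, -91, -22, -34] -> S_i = Random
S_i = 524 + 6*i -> [524, 530, 536, 542, 548]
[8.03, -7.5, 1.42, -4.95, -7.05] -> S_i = Random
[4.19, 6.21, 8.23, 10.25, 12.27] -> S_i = 4.19 + 2.02*i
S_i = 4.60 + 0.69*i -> [4.6, 5.29, 5.98, 6.67, 7.36]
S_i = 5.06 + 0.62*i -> [5.06, 5.68, 6.3, 6.92, 7.54]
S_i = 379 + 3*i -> [379, 382, 385, 388, 391]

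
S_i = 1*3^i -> [1, 3, 9, 27, 81]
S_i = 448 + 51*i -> [448, 499, 550, 601, 652]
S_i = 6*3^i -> [6, 18, 54, 162, 486]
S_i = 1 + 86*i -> [1, 87, 173, 259, 345]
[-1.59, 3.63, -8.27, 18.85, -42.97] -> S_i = -1.59*(-2.28)^i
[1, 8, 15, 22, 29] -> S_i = 1 + 7*i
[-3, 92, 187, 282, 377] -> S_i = -3 + 95*i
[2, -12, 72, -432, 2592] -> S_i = 2*-6^i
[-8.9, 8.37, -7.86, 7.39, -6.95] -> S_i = -8.90*(-0.94)^i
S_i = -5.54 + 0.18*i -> [-5.54, -5.36, -5.18, -5.0, -4.82]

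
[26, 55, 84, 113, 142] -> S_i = 26 + 29*i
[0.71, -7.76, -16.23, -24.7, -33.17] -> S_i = 0.71 + -8.47*i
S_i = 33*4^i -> [33, 132, 528, 2112, 8448]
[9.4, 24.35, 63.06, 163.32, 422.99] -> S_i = 9.40*2.59^i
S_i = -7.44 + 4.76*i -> [-7.44, -2.68, 2.08, 6.84, 11.6]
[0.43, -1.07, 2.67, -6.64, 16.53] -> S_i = 0.43*(-2.49)^i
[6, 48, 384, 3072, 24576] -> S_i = 6*8^i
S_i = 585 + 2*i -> [585, 587, 589, 591, 593]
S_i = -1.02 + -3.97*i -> [-1.02, -4.99, -8.96, -12.93, -16.9]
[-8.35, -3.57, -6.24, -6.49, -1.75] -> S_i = Random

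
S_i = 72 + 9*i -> [72, 81, 90, 99, 108]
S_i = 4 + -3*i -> [4, 1, -2, -5, -8]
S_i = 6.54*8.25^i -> [6.54, 53.96, 445.13, 3672.31, 30296.58]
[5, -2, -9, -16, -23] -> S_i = 5 + -7*i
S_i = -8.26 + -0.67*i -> [-8.26, -8.93, -9.6, -10.27, -10.94]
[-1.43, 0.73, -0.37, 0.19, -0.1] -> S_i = -1.43*(-0.51)^i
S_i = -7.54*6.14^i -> [-7.54, -46.3, -284.25, -1745.33, -10716.3]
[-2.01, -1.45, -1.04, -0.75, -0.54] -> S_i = -2.01*0.72^i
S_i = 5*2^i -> [5, 10, 20, 40, 80]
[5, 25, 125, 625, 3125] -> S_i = 5*5^i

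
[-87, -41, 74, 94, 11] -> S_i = Random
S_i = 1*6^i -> [1, 6, 36, 216, 1296]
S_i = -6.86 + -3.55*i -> [-6.86, -10.41, -13.96, -17.51, -21.06]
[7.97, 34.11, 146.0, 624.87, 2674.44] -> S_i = 7.97*4.28^i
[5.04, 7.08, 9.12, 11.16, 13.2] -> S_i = 5.04 + 2.04*i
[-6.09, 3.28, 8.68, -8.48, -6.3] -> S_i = Random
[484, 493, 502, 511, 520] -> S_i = 484 + 9*i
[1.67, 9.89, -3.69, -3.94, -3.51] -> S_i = Random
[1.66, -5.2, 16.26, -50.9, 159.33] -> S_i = 1.66*(-3.13)^i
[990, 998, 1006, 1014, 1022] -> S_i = 990 + 8*i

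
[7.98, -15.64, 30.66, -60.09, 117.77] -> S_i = 7.98*(-1.96)^i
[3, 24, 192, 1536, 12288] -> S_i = 3*8^i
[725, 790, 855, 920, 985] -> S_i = 725 + 65*i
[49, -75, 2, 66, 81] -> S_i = Random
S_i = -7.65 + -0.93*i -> [-7.65, -8.58, -9.51, -10.44, -11.37]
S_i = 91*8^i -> [91, 728, 5824, 46592, 372736]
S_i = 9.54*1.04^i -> [9.54, 9.92, 10.32, 10.73, 11.16]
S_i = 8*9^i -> [8, 72, 648, 5832, 52488]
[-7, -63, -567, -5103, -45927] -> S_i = -7*9^i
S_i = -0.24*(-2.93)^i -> [-0.24, 0.7, -2.06, 6.04, -17.69]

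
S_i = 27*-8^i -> [27, -216, 1728, -13824, 110592]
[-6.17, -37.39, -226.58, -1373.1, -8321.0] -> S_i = -6.17*6.06^i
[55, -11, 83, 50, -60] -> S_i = Random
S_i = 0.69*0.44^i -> [0.69, 0.3, 0.13, 0.06, 0.03]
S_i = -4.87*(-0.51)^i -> [-4.87, 2.48, -1.27, 0.65, -0.33]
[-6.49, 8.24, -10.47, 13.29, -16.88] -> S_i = -6.49*(-1.27)^i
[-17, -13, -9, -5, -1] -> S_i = -17 + 4*i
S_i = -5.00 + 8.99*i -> [-5.0, 3.99, 12.98, 21.97, 30.96]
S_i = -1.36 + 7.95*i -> [-1.36, 6.59, 14.54, 22.49, 30.44]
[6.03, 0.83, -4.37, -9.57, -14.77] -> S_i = 6.03 + -5.20*i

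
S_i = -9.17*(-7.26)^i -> [-9.17, 66.57, -483.33, 3508.97, -25475.1]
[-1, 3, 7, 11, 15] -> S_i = -1 + 4*i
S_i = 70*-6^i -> [70, -420, 2520, -15120, 90720]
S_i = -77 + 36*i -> [-77, -41, -5, 31, 67]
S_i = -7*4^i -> [-7, -28, -112, -448, -1792]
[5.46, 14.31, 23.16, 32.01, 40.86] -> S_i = 5.46 + 8.85*i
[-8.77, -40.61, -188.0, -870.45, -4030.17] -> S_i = -8.77*4.63^i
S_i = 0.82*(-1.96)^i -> [0.82, -1.61, 3.15, -6.17, 12.1]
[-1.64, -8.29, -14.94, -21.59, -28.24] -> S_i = -1.64 + -6.65*i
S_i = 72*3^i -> [72, 216, 648, 1944, 5832]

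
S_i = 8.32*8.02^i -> [8.32, 66.73, 535.15, 4291.87, 34420.79]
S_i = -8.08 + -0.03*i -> [-8.08, -8.11, -8.14, -8.17, -8.2]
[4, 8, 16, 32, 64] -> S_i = 4*2^i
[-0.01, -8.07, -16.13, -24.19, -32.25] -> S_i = -0.01 + -8.06*i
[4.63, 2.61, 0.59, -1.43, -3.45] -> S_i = 4.63 + -2.02*i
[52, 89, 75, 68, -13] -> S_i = Random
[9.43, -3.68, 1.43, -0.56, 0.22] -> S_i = 9.43*(-0.39)^i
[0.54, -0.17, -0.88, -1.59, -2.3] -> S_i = 0.54 + -0.71*i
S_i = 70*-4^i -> [70, -280, 1120, -4480, 17920]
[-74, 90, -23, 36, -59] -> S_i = Random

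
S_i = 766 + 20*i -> [766, 786, 806, 826, 846]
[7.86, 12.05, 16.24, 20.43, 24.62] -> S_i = 7.86 + 4.19*i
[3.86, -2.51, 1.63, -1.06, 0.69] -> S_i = 3.86*(-0.65)^i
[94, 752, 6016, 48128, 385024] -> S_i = 94*8^i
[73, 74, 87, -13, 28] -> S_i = Random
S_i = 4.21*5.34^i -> [4.21, 22.48, 120.05, 641.07, 3423.32]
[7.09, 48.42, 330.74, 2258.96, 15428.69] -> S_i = 7.09*6.83^i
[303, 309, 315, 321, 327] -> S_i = 303 + 6*i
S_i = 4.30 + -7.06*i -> [4.3, -2.76, -9.82, -16.88, -23.94]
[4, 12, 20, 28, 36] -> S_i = 4 + 8*i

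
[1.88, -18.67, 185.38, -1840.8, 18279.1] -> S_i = 1.88*(-9.93)^i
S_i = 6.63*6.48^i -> [6.63, 42.96, 278.4, 1804.01, 11689.97]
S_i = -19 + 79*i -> [-19, 60, 139, 218, 297]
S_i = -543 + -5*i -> [-543, -548, -553, -558, -563]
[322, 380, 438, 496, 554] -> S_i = 322 + 58*i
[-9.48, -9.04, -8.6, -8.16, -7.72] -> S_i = -9.48 + 0.44*i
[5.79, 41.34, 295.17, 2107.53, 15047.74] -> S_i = 5.79*7.14^i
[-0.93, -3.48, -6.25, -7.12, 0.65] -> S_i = Random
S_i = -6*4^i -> [-6, -24, -96, -384, -1536]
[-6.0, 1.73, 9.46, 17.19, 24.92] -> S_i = -6.00 + 7.73*i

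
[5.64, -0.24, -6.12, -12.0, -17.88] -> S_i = 5.64 + -5.88*i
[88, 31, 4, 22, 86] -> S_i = Random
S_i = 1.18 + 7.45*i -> [1.18, 8.63, 16.08, 23.53, 30.98]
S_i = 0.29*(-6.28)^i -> [0.29, -1.82, 11.44, -71.83, 451.06]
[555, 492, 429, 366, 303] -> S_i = 555 + -63*i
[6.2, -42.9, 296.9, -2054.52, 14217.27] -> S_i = 6.20*(-6.92)^i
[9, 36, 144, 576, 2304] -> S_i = 9*4^i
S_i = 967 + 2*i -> [967, 969, 971, 973, 975]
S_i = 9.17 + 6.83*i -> [9.17, 16.0, 22.83, 29.66, 36.49]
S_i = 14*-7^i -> [14, -98, 686, -4802, 33614]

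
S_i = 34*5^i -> [34, 170, 850, 4250, 21250]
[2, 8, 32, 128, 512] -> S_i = 2*4^i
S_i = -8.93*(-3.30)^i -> [-8.93, 29.47, -97.25, 320.92, -1059.03]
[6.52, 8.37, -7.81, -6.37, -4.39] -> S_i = Random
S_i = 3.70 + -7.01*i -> [3.7, -3.31, -10.32, -17.33, -24.34]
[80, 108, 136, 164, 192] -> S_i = 80 + 28*i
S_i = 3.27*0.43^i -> [3.27, 1.41, 0.6, 0.26, 0.11]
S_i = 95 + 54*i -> [95, 149, 203, 257, 311]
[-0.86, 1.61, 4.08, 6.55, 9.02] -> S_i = -0.86 + 2.47*i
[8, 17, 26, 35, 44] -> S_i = 8 + 9*i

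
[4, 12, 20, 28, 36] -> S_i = 4 + 8*i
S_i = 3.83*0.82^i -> [3.83, 3.14, 2.58, 2.11, 1.73]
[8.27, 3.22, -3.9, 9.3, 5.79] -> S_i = Random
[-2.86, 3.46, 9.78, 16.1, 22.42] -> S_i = -2.86 + 6.32*i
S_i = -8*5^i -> [-8, -40, -200, -1000, -5000]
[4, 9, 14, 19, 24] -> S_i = 4 + 5*i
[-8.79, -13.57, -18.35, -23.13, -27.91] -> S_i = -8.79 + -4.78*i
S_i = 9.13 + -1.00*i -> [9.13, 8.13, 7.13, 6.13, 5.13]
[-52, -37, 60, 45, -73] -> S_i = Random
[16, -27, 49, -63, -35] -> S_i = Random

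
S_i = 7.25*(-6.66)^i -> [7.25, -48.28, 321.58, -2141.71, 14263.79]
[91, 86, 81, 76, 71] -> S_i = 91 + -5*i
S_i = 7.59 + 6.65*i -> [7.59, 14.24, 20.89, 27.54, 34.19]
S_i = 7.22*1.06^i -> [7.22, 7.65, 8.11, 8.6, 9.12]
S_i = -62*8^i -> [-62, -496, -3968, -31744, -253952]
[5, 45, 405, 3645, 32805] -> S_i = 5*9^i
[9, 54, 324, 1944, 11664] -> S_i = 9*6^i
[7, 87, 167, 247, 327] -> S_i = 7 + 80*i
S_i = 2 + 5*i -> [2, 7, 12, 17, 22]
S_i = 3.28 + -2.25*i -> [3.28, 1.03, -1.22, -3.47, -5.72]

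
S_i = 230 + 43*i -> [230, 273, 316, 359, 402]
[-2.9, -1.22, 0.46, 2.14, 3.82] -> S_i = -2.90 + 1.68*i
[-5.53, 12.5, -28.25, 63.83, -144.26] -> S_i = -5.53*(-2.26)^i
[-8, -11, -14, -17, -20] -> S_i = -8 + -3*i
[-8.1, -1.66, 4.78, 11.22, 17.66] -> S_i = -8.10 + 6.44*i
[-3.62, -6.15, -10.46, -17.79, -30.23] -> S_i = -3.62*1.70^i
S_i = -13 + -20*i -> [-13, -33, -53, -73, -93]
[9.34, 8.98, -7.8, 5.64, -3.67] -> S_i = Random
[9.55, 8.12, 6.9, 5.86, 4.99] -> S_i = 9.55*0.85^i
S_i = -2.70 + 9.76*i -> [-2.7, 7.06, 16.82, 26.58, 36.34]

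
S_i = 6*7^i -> [6, 42, 294, 2058, 14406]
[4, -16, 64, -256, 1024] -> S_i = 4*-4^i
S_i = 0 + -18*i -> [0, -18, -36, -54, -72]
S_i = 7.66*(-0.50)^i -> [7.66, -3.83, 1.92, -0.96, 0.48]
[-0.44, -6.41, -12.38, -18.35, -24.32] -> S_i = -0.44 + -5.97*i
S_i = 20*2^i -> [20, 40, 80, 160, 320]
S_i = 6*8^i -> [6, 48, 384, 3072, 24576]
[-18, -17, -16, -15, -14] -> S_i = -18 + 1*i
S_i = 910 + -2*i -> [910, 908, 906, 904, 902]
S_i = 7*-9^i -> [7, -63, 567, -5103, 45927]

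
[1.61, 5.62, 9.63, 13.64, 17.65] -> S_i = 1.61 + 4.01*i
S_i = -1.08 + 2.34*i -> [-1.08, 1.26, 3.6, 5.94, 8.28]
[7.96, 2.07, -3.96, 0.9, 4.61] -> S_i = Random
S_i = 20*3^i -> [20, 60, 180, 540, 1620]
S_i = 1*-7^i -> [1, -7, 49, -343, 2401]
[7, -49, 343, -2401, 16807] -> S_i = 7*-7^i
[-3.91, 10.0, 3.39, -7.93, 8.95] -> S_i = Random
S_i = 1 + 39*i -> [1, 40, 79, 118, 157]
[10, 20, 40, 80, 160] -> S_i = 10*2^i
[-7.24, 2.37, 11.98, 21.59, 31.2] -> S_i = -7.24 + 9.61*i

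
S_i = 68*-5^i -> [68, -340, 1700, -8500, 42500]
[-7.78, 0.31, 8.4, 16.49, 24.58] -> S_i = -7.78 + 8.09*i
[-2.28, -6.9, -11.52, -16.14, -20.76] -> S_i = -2.28 + -4.62*i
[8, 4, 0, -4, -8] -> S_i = 8 + -4*i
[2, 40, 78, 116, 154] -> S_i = 2 + 38*i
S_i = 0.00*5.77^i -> [0.0, 0.0, 0.0, 0.0, 0.0]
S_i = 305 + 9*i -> [305, 314, 323, 332, 341]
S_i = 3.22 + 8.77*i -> [3.22, 11.99, 20.76, 29.53, 38.3]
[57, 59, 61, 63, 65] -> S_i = 57 + 2*i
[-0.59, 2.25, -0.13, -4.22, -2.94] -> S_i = Random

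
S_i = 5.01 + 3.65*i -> [5.01, 8.66, 12.31, 15.96, 19.61]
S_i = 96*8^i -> [96, 768, 6144, 49152, 393216]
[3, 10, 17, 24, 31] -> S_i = 3 + 7*i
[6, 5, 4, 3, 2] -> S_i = 6 + -1*i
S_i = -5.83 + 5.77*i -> [-5.83, -0.06, 5.71, 11.48, 17.25]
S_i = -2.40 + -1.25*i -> [-2.4, -3.65, -4.9, -6.15, -7.4]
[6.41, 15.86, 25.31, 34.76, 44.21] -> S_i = 6.41 + 9.45*i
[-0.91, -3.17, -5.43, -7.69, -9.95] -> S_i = -0.91 + -2.26*i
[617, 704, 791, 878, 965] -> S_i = 617 + 87*i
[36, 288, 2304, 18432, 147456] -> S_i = 36*8^i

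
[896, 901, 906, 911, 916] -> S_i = 896 + 5*i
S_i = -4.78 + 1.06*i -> [-4.78, -3.72, -2.66, -1.6, -0.54]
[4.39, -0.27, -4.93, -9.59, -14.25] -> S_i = 4.39 + -4.66*i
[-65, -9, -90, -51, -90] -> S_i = Random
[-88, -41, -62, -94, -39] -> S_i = Random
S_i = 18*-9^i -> [18, -162, 1458, -13122, 118098]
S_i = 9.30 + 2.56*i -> [9.3, 11.86, 14.42, 16.98, 19.54]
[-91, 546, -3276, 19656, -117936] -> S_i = -91*-6^i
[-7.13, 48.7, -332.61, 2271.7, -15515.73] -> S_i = -7.13*(-6.83)^i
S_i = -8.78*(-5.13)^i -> [-8.78, 45.04, -231.06, 1185.35, -6080.85]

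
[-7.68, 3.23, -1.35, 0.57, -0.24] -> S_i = -7.68*(-0.42)^i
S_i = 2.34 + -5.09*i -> [2.34, -2.75, -7.84, -12.93, -18.02]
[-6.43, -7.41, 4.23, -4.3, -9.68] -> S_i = Random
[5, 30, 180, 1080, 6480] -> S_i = 5*6^i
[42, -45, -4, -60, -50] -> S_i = Random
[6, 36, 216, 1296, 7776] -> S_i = 6*6^i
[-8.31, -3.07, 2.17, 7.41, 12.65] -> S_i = -8.31 + 5.24*i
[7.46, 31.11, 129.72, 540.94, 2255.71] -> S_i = 7.46*4.17^i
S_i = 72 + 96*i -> [72, 168, 264, 360, 456]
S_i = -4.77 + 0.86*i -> [-4.77, -3.91, -3.05, -2.19, -1.33]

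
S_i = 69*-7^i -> [69, -483, 3381, -23667, 165669]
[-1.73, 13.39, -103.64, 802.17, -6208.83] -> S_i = -1.73*(-7.74)^i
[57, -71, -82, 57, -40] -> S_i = Random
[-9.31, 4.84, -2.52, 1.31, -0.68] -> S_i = -9.31*(-0.52)^i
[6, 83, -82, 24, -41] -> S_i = Random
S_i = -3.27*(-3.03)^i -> [-3.27, 9.91, -30.02, 90.97, -275.62]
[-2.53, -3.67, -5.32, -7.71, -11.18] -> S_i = -2.53*1.45^i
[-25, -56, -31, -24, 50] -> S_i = Random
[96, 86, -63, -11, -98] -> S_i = Random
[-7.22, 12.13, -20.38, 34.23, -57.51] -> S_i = -7.22*(-1.68)^i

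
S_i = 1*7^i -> [1, 7, 49, 343, 2401]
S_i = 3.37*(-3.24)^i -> [3.37, -10.92, 35.38, -114.62, 371.37]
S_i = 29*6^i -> [29, 174, 1044, 6264, 37584]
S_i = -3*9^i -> [-3, -27, -243, -2187, -19683]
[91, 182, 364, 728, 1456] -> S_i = 91*2^i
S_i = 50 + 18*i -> [50, 68, 86, 104, 122]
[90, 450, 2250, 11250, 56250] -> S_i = 90*5^i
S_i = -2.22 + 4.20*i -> [-2.22, 1.98, 6.18, 10.38, 14.58]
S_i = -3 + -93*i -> [-3, -96, -189, -282, -375]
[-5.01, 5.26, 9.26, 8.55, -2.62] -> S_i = Random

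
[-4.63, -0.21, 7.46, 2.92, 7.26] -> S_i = Random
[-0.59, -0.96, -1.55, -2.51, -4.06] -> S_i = -0.59*1.62^i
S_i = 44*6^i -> [44, 264, 1584, 9504, 57024]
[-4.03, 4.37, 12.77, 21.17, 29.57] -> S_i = -4.03 + 8.40*i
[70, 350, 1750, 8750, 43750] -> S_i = 70*5^i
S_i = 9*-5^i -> [9, -45, 225, -1125, 5625]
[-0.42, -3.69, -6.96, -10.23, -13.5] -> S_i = -0.42 + -3.27*i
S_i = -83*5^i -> [-83, -415, -2075, -10375, -51875]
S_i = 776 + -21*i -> [776, 755, 734, 713, 692]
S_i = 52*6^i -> [52, 312, 1872, 11232, 67392]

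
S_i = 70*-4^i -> [70, -280, 1120, -4480, 17920]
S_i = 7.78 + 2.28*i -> [7.78, 10.06, 12.34, 14.62, 16.9]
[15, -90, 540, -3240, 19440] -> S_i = 15*-6^i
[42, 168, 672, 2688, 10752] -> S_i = 42*4^i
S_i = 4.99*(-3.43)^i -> [4.99, -17.12, 58.71, -201.36, 690.68]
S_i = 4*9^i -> [4, 36, 324, 2916, 26244]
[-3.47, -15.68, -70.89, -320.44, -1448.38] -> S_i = -3.47*4.52^i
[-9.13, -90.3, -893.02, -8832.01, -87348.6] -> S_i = -9.13*9.89^i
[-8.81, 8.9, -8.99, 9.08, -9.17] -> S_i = -8.81*(-1.01)^i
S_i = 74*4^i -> [74, 296, 1184, 4736, 18944]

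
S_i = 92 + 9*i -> [92, 101, 110, 119, 128]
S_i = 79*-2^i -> [79, -158, 316, -632, 1264]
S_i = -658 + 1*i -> [-658, -657, -656, -655, -654]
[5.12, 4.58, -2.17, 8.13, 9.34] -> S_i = Random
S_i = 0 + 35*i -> [0, 35, 70, 105, 140]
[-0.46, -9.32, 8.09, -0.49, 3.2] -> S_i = Random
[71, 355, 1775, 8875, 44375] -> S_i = 71*5^i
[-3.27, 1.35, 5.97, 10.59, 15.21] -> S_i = -3.27 + 4.62*i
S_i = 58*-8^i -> [58, -464, 3712, -29696, 237568]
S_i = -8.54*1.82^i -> [-8.54, -15.54, -28.29, -51.48, -93.7]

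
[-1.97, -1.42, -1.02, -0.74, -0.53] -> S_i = -1.97*0.72^i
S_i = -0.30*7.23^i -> [-0.3, -2.17, -15.68, -113.38, -819.74]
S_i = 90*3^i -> [90, 270, 810, 2430, 7290]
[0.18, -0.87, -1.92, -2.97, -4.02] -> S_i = 0.18 + -1.05*i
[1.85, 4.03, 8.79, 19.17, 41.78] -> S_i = 1.85*2.18^i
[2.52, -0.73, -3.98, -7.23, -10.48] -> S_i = 2.52 + -3.25*i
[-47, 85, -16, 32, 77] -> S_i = Random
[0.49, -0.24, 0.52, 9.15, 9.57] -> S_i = Random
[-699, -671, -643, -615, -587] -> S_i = -699 + 28*i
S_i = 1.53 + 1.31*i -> [1.53, 2.84, 4.15, 5.46, 6.77]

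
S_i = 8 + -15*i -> [8, -7, -22, -37, -52]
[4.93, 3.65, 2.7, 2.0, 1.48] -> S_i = 4.93*0.74^i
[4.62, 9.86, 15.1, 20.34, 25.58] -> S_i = 4.62 + 5.24*i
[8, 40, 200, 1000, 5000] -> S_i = 8*5^i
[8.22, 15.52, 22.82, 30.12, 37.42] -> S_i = 8.22 + 7.30*i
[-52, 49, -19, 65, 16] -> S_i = Random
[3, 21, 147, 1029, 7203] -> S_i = 3*7^i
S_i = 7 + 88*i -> [7, 95, 183, 271, 359]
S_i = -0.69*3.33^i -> [-0.69, -2.3, -7.65, -25.48, -84.84]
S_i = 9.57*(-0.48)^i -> [9.57, -4.59, 2.2, -1.06, 0.51]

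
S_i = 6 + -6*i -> [6, 0, -6, -12, -18]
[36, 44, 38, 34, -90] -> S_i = Random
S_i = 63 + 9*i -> [63, 72, 81, 90, 99]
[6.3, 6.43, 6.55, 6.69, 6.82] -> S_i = 6.30*1.02^i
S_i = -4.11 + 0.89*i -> [-4.11, -3.22, -2.33, -1.44, -0.55]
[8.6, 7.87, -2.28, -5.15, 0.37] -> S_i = Random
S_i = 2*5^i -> [2, 10, 50, 250, 1250]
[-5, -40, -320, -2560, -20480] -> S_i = -5*8^i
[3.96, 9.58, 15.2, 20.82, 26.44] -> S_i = 3.96 + 5.62*i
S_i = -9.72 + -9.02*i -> [-9.72, -18.74, -27.76, -36.78, -45.8]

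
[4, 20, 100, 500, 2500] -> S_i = 4*5^i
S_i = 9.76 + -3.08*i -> [9.76, 6.68, 3.6, 0.52, -2.56]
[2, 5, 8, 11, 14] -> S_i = 2 + 3*i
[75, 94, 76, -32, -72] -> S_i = Random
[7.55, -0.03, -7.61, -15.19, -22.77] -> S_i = 7.55 + -7.58*i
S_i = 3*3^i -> [3, 9, 27, 81, 243]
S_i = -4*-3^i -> [-4, 12, -36, 108, -324]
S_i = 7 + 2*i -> [7, 9, 11, 13, 15]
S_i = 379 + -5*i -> [379, 374, 369, 364, 359]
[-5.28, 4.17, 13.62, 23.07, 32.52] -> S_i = -5.28 + 9.45*i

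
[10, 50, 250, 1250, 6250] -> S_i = 10*5^i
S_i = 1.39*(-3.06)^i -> [1.39, -4.25, 13.02, -39.83, 121.87]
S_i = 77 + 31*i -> [77, 108, 139, 170, 201]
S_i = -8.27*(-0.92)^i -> [-8.27, 7.61, -7.0, 6.44, -5.92]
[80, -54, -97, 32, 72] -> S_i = Random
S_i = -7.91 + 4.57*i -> [-7.91, -3.34, 1.23, 5.8, 10.37]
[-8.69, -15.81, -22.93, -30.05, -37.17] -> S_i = -8.69 + -7.12*i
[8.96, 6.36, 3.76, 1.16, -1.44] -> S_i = 8.96 + -2.60*i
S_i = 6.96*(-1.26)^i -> [6.96, -8.77, 11.05, -13.92, 17.54]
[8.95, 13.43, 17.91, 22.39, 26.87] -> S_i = 8.95 + 4.48*i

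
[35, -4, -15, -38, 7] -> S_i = Random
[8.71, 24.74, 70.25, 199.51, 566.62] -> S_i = 8.71*2.84^i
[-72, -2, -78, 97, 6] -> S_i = Random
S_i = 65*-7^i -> [65, -455, 3185, -22295, 156065]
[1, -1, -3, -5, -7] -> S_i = 1 + -2*i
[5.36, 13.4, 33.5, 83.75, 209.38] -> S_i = 5.36*2.50^i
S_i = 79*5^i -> [79, 395, 1975, 9875, 49375]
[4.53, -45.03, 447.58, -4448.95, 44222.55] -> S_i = 4.53*(-9.94)^i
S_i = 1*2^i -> [1, 2, 4, 8, 16]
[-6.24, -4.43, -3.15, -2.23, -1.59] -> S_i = -6.24*0.71^i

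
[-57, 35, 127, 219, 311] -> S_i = -57 + 92*i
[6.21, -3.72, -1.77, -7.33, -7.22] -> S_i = Random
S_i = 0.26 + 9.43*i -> [0.26, 9.69, 19.12, 28.55, 37.98]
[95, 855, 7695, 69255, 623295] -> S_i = 95*9^i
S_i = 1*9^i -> [1, 9, 81, 729, 6561]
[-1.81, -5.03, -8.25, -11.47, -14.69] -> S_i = -1.81 + -3.22*i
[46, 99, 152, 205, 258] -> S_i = 46 + 53*i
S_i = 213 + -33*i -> [213, 180, 147, 114, 81]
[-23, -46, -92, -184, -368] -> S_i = -23*2^i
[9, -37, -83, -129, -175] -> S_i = 9 + -46*i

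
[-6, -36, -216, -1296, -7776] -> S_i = -6*6^i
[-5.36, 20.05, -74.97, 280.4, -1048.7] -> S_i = -5.36*(-3.74)^i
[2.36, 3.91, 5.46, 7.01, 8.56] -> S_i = 2.36 + 1.55*i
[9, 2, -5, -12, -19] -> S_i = 9 + -7*i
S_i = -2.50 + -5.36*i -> [-2.5, -7.86, -13.22, -18.58, -23.94]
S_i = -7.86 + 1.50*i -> [-7.86, -6.36, -4.86, -3.36, -1.86]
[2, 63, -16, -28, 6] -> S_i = Random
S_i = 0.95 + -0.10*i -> [0.95, 0.85, 0.75, 0.65, 0.55]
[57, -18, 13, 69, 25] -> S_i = Random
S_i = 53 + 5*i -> [53, 58, 63, 68, 73]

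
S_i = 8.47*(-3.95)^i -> [8.47, -33.46, 132.15, -522.01, 2061.92]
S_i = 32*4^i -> [32, 128, 512, 2048, 8192]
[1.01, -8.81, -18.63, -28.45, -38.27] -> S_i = 1.01 + -9.82*i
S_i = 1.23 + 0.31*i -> [1.23, 1.54, 1.85, 2.16, 2.47]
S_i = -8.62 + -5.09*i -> [-8.62, -13.71, -18.8, -23.89, -28.98]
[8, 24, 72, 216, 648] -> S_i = 8*3^i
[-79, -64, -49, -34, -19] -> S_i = -79 + 15*i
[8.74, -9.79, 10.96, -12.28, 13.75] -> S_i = 8.74*(-1.12)^i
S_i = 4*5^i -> [4, 20, 100, 500, 2500]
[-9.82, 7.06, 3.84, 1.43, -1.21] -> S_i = Random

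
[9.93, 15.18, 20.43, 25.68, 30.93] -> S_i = 9.93 + 5.25*i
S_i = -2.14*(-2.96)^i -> [-2.14, 6.33, -18.75, 55.5, -164.28]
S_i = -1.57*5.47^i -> [-1.57, -8.59, -46.98, -256.96, -1405.56]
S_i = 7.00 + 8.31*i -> [7.0, 15.31, 23.62, 31.93, 40.24]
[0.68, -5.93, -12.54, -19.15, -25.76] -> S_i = 0.68 + -6.61*i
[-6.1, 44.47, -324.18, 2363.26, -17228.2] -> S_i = -6.10*(-7.29)^i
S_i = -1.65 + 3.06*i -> [-1.65, 1.41, 4.47, 7.53, 10.59]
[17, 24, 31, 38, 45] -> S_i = 17 + 7*i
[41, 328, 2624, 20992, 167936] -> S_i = 41*8^i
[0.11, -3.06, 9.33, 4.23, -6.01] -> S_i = Random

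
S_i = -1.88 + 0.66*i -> [-1.88, -1.22, -0.56, 0.1, 0.76]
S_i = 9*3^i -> [9, 27, 81, 243, 729]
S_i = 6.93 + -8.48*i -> [6.93, -1.55, -10.03, -18.51, -26.99]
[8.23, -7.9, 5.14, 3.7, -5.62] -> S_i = Random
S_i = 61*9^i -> [61, 549, 4941, 44469, 400221]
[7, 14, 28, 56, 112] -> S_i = 7*2^i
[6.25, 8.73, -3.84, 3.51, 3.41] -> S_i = Random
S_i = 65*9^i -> [65, 585, 5265, 47385, 426465]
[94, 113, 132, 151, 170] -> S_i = 94 + 19*i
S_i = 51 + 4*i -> [51, 55, 59, 63, 67]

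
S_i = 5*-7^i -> [5, -35, 245, -1715, 12005]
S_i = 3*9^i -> [3, 27, 243, 2187, 19683]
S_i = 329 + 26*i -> [329, 355, 381, 407, 433]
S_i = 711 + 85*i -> [711, 796, 881, 966, 1051]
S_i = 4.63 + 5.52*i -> [4.63, 10.15, 15.67, 21.19, 26.71]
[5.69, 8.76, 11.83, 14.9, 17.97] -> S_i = 5.69 + 3.07*i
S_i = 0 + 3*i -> [0, 3, 6, 9, 12]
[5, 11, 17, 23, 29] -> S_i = 5 + 6*i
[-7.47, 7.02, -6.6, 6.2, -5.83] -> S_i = -7.47*(-0.94)^i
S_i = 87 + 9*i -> [87, 96, 105, 114, 123]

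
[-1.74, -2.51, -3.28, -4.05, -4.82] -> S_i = -1.74 + -0.77*i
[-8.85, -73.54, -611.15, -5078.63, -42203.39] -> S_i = -8.85*8.31^i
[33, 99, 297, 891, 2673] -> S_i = 33*3^i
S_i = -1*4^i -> [-1, -4, -16, -64, -256]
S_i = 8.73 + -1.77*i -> [8.73, 6.96, 5.19, 3.42, 1.65]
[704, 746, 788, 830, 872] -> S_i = 704 + 42*i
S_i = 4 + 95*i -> [4, 99, 194, 289, 384]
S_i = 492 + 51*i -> [492, 543, 594, 645, 696]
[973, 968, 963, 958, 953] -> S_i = 973 + -5*i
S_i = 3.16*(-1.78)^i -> [3.16, -5.62, 10.01, -17.82, 31.72]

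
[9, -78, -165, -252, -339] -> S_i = 9 + -87*i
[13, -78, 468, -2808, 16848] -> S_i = 13*-6^i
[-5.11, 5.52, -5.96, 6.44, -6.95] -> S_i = -5.11*(-1.08)^i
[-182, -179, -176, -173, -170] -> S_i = -182 + 3*i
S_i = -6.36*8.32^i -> [-6.36, -52.92, -440.25, -3662.92, -30475.47]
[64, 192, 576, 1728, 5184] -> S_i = 64*3^i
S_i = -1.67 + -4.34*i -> [-1.67, -6.01, -10.35, -14.69, -19.03]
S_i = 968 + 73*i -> [968, 1041, 1114, 1187, 1260]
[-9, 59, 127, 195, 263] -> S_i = -9 + 68*i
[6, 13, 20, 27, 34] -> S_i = 6 + 7*i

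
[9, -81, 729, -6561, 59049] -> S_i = 9*-9^i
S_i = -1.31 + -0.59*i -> [-1.31, -1.9, -2.49, -3.08, -3.67]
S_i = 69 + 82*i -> [69, 151, 233, 315, 397]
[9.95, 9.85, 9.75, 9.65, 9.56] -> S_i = 9.95*0.99^i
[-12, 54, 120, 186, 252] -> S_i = -12 + 66*i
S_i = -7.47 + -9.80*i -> [-7.47, -17.27, -27.07, -36.87, -46.67]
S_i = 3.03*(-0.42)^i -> [3.03, -1.27, 0.53, -0.22, 0.09]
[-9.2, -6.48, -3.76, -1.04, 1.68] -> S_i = -9.20 + 2.72*i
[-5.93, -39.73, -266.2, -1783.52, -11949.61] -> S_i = -5.93*6.70^i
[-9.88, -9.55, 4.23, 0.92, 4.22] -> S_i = Random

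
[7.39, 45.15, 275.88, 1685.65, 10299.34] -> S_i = 7.39*6.11^i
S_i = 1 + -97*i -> [1, -96, -193, -290, -387]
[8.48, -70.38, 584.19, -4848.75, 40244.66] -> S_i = 8.48*(-8.30)^i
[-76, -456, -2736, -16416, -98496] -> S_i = -76*6^i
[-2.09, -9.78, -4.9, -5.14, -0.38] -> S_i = Random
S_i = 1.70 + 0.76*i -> [1.7, 2.46, 3.22, 3.98, 4.74]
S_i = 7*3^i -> [7, 21, 63, 189, 567]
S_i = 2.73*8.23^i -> [2.73, 22.47, 184.91, 1521.82, 12524.55]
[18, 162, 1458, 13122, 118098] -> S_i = 18*9^i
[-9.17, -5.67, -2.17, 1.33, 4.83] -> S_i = -9.17 + 3.50*i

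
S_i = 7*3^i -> [7, 21, 63, 189, 567]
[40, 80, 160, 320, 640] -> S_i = 40*2^i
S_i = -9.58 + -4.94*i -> [-9.58, -14.52, -19.46, -24.4, -29.34]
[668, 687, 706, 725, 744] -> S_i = 668 + 19*i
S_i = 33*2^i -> [33, 66, 132, 264, 528]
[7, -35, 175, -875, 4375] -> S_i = 7*-5^i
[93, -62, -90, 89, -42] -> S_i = Random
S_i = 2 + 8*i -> [2, 10, 18, 26, 34]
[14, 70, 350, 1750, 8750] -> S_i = 14*5^i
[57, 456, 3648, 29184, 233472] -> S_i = 57*8^i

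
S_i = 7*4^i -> [7, 28, 112, 448, 1792]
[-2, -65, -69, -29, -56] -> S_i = Random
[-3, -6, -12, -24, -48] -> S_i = -3*2^i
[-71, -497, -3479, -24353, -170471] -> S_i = -71*7^i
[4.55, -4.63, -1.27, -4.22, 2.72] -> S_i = Random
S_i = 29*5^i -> [29, 145, 725, 3625, 18125]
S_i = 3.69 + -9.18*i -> [3.69, -5.49, -14.67, -23.85, -33.03]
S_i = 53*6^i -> [53, 318, 1908, 11448, 68688]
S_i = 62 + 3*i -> [62, 65, 68, 71, 74]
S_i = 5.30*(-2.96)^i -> [5.3, -15.69, 46.44, -137.45, 406.86]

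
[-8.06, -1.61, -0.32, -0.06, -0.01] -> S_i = -8.06*0.20^i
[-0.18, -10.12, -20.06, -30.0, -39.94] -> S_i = -0.18 + -9.94*i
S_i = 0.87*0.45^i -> [0.87, 0.39, 0.18, 0.08, 0.04]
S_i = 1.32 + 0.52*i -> [1.32, 1.84, 2.36, 2.88, 3.4]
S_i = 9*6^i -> [9, 54, 324, 1944, 11664]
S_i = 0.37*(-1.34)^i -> [0.37, -0.5, 0.66, -0.89, 1.19]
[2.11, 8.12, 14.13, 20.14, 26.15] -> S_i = 2.11 + 6.01*i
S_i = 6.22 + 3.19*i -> [6.22, 9.41, 12.6, 15.79, 18.98]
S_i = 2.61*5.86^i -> [2.61, 15.29, 89.63, 525.21, 3077.73]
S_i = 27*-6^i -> [27, -162, 972, -5832, 34992]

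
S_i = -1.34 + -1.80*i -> [-1.34, -3.14, -4.94, -6.74, -8.54]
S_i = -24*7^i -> [-24, -168, -1176, -8232, -57624]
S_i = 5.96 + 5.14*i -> [5.96, 11.1, 16.24, 21.38, 26.52]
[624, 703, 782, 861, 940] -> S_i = 624 + 79*i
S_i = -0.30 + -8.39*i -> [-0.3, -8.69, -17.08, -25.47, -33.86]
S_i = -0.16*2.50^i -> [-0.16, -0.4, -1.0, -2.5, -6.25]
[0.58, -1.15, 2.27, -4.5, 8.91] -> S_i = 0.58*(-1.98)^i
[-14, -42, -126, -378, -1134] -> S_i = -14*3^i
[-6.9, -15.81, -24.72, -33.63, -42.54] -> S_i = -6.90 + -8.91*i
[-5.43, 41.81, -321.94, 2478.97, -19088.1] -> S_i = -5.43*(-7.70)^i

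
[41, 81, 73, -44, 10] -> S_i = Random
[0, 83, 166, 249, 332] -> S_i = 0 + 83*i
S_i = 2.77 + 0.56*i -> [2.77, 3.33, 3.89, 4.45, 5.01]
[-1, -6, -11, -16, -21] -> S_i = -1 + -5*i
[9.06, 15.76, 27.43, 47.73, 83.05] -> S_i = 9.06*1.74^i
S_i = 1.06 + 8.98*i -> [1.06, 10.04, 19.02, 28.0, 36.98]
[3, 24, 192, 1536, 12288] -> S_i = 3*8^i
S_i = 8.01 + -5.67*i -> [8.01, 2.34, -3.33, -9.0, -14.67]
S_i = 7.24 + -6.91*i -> [7.24, 0.33, -6.58, -13.49, -20.4]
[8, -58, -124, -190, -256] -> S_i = 8 + -66*i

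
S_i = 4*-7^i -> [4, -28, 196, -1372, 9604]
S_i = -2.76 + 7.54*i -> [-2.76, 4.78, 12.32, 19.86, 27.4]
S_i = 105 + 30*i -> [105, 135, 165, 195, 225]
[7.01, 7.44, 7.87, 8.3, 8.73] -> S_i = 7.01 + 0.43*i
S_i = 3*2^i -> [3, 6, 12, 24, 48]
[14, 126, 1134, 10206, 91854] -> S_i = 14*9^i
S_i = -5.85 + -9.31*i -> [-5.85, -15.16, -24.47, -33.78, -43.09]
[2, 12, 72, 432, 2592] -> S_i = 2*6^i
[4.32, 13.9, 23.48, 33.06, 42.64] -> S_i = 4.32 + 9.58*i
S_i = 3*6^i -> [3, 18, 108, 648, 3888]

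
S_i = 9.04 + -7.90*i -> [9.04, 1.14, -6.76, -14.66, -22.56]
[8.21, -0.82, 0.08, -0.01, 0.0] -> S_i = 8.21*(-0.10)^i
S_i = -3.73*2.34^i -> [-3.73, -8.73, -20.42, -47.79, -111.83]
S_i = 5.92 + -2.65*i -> [5.92, 3.27, 0.62, -2.03, -4.68]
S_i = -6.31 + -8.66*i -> [-6.31, -14.97, -23.63, -32.29, -40.95]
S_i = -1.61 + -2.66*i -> [-1.61, -4.27, -6.93, -9.59, -12.25]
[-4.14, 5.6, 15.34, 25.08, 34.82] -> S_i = -4.14 + 9.74*i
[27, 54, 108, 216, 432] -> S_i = 27*2^i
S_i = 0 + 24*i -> [0, 24, 48, 72, 96]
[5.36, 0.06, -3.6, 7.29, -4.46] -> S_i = Random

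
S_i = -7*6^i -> [-7, -42, -252, -1512, -9072]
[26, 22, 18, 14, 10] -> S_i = 26 + -4*i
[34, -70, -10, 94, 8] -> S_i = Random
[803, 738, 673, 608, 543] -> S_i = 803 + -65*i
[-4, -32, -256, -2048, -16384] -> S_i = -4*8^i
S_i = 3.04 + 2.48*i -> [3.04, 5.52, 8.0, 10.48, 12.96]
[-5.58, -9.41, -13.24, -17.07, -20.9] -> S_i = -5.58 + -3.83*i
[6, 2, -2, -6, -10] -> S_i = 6 + -4*i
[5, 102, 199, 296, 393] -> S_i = 5 + 97*i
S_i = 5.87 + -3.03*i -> [5.87, 2.84, -0.19, -3.22, -6.25]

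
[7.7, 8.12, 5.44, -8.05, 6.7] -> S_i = Random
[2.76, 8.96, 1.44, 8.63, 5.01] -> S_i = Random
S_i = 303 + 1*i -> [303, 304, 305, 306, 307]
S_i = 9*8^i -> [9, 72, 576, 4608, 36864]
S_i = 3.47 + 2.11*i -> [3.47, 5.58, 7.69, 9.8, 11.91]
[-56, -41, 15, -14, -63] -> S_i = Random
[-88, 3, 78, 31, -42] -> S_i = Random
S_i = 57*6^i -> [57, 342, 2052, 12312, 73872]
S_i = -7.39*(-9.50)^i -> [-7.39, 70.2, -666.95, 6336.0, -60192.01]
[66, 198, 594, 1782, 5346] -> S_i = 66*3^i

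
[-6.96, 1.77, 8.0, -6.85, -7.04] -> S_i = Random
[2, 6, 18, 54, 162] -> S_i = 2*3^i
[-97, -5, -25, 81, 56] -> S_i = Random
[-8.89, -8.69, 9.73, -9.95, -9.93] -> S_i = Random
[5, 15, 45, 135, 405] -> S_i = 5*3^i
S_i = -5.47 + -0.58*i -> [-5.47, -6.05, -6.63, -7.21, -7.79]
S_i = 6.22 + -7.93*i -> [6.22, -1.71, -9.64, -17.57, -25.5]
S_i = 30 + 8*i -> [30, 38, 46, 54, 62]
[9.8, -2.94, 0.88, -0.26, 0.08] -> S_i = 9.80*(-0.30)^i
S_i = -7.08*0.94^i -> [-7.08, -6.66, -6.26, -5.88, -5.53]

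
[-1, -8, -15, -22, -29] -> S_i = -1 + -7*i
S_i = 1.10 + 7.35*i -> [1.1, 8.45, 15.8, 23.15, 30.5]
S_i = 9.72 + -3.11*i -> [9.72, 6.61, 3.5, 0.39, -2.72]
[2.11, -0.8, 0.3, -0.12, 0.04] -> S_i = 2.11*(-0.38)^i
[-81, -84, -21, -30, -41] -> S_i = Random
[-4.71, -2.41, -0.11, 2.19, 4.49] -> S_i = -4.71 + 2.30*i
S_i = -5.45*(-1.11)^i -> [-5.45, 6.05, -6.71, 7.45, -8.27]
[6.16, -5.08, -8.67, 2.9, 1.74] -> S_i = Random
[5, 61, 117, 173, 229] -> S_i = 5 + 56*i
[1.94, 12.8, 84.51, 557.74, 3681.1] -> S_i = 1.94*6.60^i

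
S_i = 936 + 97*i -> [936, 1033, 1130, 1227, 1324]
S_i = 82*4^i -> [82, 328, 1312, 5248, 20992]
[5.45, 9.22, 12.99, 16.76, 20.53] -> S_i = 5.45 + 3.77*i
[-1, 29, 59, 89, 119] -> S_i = -1 + 30*i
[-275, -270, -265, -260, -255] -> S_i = -275 + 5*i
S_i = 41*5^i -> [41, 205, 1025, 5125, 25625]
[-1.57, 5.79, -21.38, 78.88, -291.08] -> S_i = -1.57*(-3.69)^i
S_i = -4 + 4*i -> [-4, 0, 4, 8, 12]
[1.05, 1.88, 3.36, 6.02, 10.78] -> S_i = 1.05*1.79^i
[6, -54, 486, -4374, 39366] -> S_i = 6*-9^i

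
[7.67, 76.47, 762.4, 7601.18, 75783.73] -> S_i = 7.67*9.97^i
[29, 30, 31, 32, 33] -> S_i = 29 + 1*i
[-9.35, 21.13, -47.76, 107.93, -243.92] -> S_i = -9.35*(-2.26)^i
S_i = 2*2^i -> [2, 4, 8, 16, 32]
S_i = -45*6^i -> [-45, -270, -1620, -9720, -58320]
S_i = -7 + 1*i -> [-7, -6, -5, -4, -3]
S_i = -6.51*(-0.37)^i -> [-6.51, 2.41, -0.89, 0.33, -0.12]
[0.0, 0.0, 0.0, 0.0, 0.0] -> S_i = 0.00*0.96^i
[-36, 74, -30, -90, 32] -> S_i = Random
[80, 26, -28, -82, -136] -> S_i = 80 + -54*i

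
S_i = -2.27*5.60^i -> [-2.27, -12.71, -71.19, -398.65, -2232.43]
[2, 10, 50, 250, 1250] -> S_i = 2*5^i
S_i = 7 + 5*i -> [7, 12, 17, 22, 27]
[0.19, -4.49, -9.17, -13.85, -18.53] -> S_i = 0.19 + -4.68*i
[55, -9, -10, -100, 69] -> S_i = Random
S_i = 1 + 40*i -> [1, 41, 81, 121, 161]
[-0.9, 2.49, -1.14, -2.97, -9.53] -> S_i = Random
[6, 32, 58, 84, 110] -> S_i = 6 + 26*i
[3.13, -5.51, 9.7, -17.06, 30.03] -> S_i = 3.13*(-1.76)^i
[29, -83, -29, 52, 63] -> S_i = Random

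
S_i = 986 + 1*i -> [986, 987, 988, 989, 990]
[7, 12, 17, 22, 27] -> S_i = 7 + 5*i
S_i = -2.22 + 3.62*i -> [-2.22, 1.4, 5.02, 8.64, 12.26]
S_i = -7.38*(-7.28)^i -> [-7.38, 53.73, -391.13, 2847.41, -20729.17]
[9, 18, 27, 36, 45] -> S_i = 9 + 9*i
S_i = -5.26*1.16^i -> [-5.26, -6.1, -7.08, -8.21, -9.52]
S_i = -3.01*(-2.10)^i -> [-3.01, 6.32, -13.27, 27.88, -58.54]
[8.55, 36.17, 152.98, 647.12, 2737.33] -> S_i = 8.55*4.23^i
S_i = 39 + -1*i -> [39, 38, 37, 36, 35]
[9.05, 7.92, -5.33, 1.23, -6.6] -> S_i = Random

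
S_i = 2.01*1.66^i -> [2.01, 3.34, 5.54, 9.19, 15.26]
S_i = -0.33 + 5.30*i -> [-0.33, 4.97, 10.27, 15.57, 20.87]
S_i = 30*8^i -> [30, 240, 1920, 15360, 122880]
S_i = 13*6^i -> [13, 78, 468, 2808, 16848]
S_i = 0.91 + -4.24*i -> [0.91, -3.33, -7.57, -11.81, -16.05]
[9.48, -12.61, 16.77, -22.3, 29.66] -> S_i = 9.48*(-1.33)^i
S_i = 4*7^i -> [4, 28, 196, 1372, 9604]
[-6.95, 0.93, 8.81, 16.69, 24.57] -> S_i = -6.95 + 7.88*i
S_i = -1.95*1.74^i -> [-1.95, -3.39, -5.9, -10.27, -17.87]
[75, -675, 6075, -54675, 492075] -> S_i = 75*-9^i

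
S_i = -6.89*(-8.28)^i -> [-6.89, 57.05, -472.37, 3911.2, -32384.75]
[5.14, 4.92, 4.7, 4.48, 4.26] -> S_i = 5.14 + -0.22*i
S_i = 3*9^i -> [3, 27, 243, 2187, 19683]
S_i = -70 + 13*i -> [-70, -57, -44, -31, -18]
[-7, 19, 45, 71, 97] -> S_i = -7 + 26*i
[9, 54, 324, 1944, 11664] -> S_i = 9*6^i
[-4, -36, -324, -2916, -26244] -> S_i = -4*9^i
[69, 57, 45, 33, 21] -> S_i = 69 + -12*i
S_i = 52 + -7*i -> [52, 45, 38, 31, 24]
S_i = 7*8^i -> [7, 56, 448, 3584, 28672]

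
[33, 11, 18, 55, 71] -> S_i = Random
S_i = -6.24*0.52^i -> [-6.24, -3.24, -1.69, -0.88, -0.46]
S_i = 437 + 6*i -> [437, 443, 449, 455, 461]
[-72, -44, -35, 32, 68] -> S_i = Random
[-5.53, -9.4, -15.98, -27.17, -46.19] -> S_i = -5.53*1.70^i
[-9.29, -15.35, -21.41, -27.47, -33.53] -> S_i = -9.29 + -6.06*i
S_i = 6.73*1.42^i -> [6.73, 9.56, 13.57, 19.27, 27.36]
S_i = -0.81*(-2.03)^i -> [-0.81, 1.64, -3.34, 6.78, -13.76]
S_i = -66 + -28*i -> [-66, -94, -122, -150, -178]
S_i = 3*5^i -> [3, 15, 75, 375, 1875]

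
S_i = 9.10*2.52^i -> [9.1, 22.93, 57.79, 145.63, 366.98]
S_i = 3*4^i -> [3, 12, 48, 192, 768]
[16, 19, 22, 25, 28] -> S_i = 16 + 3*i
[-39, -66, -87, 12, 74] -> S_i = Random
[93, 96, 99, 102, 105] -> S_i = 93 + 3*i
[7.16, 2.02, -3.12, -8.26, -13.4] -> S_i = 7.16 + -5.14*i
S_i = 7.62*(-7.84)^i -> [7.62, -59.74, 468.37, -3672.0, 28788.51]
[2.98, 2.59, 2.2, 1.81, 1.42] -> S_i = 2.98 + -0.39*i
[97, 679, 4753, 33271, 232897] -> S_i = 97*7^i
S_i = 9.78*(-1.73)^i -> [9.78, -16.92, 29.27, -50.64, 87.6]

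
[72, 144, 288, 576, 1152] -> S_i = 72*2^i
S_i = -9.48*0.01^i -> [-9.48, -0.09, -0.0, -0.0, -0.0]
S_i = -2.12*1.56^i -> [-2.12, -3.31, -5.16, -8.05, -12.56]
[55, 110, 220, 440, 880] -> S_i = 55*2^i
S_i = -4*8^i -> [-4, -32, -256, -2048, -16384]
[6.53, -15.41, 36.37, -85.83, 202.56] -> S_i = 6.53*(-2.36)^i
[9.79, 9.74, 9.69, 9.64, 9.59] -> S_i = 9.79 + -0.05*i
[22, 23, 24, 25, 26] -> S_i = 22 + 1*i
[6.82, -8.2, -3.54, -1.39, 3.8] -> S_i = Random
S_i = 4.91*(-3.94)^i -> [4.91, -19.35, 76.22, -300.31, 1183.22]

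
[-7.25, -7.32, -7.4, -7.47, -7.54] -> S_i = -7.25*1.01^i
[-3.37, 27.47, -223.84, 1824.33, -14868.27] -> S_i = -3.37*(-8.15)^i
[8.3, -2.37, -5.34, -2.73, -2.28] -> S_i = Random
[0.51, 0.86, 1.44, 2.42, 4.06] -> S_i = 0.51*1.68^i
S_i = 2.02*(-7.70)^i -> [2.02, -15.55, 119.77, -922.2, 7100.91]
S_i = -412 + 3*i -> [-412, -409, -406, -403, -400]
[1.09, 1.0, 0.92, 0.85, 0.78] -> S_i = 1.09*0.92^i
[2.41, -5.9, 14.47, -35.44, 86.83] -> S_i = 2.41*(-2.45)^i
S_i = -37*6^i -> [-37, -222, -1332, -7992, -47952]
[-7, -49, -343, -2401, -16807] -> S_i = -7*7^i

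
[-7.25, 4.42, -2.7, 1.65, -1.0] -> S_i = -7.25*(-0.61)^i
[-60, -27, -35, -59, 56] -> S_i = Random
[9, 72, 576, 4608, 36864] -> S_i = 9*8^i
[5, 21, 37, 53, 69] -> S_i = 5 + 16*i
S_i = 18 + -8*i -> [18, 10, 2, -6, -14]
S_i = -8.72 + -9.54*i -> [-8.72, -18.26, -27.8, -37.34, -46.88]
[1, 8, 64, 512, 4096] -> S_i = 1*8^i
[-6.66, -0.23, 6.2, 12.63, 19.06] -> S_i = -6.66 + 6.43*i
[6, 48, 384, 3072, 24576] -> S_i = 6*8^i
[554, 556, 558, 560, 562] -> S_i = 554 + 2*i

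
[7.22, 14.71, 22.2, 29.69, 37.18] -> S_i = 7.22 + 7.49*i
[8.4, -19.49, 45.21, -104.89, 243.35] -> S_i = 8.40*(-2.32)^i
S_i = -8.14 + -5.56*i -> [-8.14, -13.7, -19.26, -24.82, -30.38]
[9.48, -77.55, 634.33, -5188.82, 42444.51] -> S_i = 9.48*(-8.18)^i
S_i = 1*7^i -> [1, 7, 49, 343, 2401]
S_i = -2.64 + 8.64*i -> [-2.64, 6.0, 14.64, 23.28, 31.92]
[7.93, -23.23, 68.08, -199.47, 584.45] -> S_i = 7.93*(-2.93)^i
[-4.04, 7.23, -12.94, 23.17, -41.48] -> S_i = -4.04*(-1.79)^i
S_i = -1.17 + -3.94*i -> [-1.17, -5.11, -9.05, -12.99, -16.93]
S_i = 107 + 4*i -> [107, 111, 115, 119, 123]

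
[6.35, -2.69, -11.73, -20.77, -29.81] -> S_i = 6.35 + -9.04*i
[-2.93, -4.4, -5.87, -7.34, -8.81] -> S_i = -2.93 + -1.47*i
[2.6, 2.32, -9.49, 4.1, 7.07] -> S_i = Random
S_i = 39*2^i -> [39, 78, 156, 312, 624]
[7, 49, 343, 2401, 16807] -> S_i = 7*7^i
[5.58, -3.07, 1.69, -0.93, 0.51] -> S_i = 5.58*(-0.55)^i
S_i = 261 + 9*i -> [261, 270, 279, 288, 297]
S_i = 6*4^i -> [6, 24, 96, 384, 1536]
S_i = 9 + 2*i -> [9, 11, 13, 15, 17]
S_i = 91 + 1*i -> [91, 92, 93, 94, 95]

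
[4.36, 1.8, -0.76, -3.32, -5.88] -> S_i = 4.36 + -2.56*i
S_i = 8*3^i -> [8, 24, 72, 216, 648]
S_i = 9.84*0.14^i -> [9.84, 1.38, 0.19, 0.03, 0.0]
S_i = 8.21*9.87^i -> [8.21, 81.03, 799.79, 7893.95, 77913.33]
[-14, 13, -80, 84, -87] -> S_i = Random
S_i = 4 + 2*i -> [4, 6, 8, 10, 12]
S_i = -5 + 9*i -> [-5, 4, 13, 22, 31]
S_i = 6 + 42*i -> [6, 48, 90, 132, 174]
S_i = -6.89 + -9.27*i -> [-6.89, -16.16, -25.43, -34.7, -43.97]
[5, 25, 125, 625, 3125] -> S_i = 5*5^i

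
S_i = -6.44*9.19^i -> [-6.44, -59.18, -543.9, -4998.42, -45935.44]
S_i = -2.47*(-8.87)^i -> [-2.47, 21.91, -194.33, 1723.72, -15289.43]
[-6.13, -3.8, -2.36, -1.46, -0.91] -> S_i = -6.13*0.62^i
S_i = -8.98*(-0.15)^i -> [-8.98, 1.35, -0.2, 0.03, -0.0]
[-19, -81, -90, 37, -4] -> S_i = Random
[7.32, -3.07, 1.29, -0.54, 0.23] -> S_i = 7.32*(-0.42)^i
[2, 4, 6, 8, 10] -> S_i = 2 + 2*i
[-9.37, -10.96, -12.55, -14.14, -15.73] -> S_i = -9.37 + -1.59*i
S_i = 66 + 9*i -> [66, 75, 84, 93, 102]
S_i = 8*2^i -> [8, 16, 32, 64, 128]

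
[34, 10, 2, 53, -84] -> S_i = Random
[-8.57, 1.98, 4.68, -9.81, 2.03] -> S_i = Random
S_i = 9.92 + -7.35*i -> [9.92, 2.57, -4.78, -12.13, -19.48]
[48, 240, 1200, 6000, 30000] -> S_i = 48*5^i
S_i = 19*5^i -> [19, 95, 475, 2375, 11875]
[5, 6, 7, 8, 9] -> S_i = 5 + 1*i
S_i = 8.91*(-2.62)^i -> [8.91, -23.34, 61.16, -160.24, 419.84]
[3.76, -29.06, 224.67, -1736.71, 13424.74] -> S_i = 3.76*(-7.73)^i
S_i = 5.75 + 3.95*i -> [5.75, 9.7, 13.65, 17.6, 21.55]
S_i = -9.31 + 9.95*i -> [-9.31, 0.64, 10.59, 20.54, 30.49]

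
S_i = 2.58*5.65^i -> [2.58, 14.58, 82.36, 465.33, 2629.14]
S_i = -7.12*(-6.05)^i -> [-7.12, 43.08, -260.61, 1576.69, -9538.97]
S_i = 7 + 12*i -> [7, 19, 31, 43, 55]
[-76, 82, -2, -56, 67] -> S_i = Random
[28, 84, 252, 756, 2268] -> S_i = 28*3^i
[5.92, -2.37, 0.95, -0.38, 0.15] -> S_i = 5.92*(-0.40)^i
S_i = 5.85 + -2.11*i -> [5.85, 3.74, 1.63, -0.48, -2.59]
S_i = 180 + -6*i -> [180, 174, 168, 162, 156]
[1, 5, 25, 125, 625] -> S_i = 1*5^i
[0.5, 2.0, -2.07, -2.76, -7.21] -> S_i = Random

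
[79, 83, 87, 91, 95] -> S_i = 79 + 4*i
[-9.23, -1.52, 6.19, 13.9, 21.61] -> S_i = -9.23 + 7.71*i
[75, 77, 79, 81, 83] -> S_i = 75 + 2*i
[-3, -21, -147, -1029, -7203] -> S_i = -3*7^i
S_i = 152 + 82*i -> [152, 234, 316, 398, 480]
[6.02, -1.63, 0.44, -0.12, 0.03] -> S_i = 6.02*(-0.27)^i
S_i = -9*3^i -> [-9, -27, -81, -243, -729]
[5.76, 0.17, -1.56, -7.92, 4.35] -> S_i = Random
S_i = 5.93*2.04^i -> [5.93, 12.1, 24.68, 50.34, 102.7]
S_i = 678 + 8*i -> [678, 686, 694, 702, 710]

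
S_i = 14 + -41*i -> [14, -27, -68, -109, -150]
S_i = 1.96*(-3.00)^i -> [1.96, -5.88, 17.64, -52.92, 158.76]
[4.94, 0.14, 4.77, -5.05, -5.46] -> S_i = Random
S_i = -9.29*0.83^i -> [-9.29, -7.71, -6.4, -5.31, -4.41]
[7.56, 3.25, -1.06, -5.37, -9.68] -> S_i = 7.56 + -4.31*i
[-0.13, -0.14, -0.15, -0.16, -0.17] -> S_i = -0.13 + -0.01*i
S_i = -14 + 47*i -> [-14, 33, 80, 127, 174]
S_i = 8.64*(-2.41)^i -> [8.64, -20.82, 50.18, -120.94, 291.46]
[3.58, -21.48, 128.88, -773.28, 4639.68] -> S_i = 3.58*(-6.00)^i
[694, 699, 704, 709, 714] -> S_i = 694 + 5*i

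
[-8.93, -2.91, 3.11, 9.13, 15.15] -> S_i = -8.93 + 6.02*i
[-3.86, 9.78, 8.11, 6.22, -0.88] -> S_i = Random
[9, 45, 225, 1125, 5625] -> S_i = 9*5^i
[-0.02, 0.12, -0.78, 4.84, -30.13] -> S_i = -0.02*(-6.23)^i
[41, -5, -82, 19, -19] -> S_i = Random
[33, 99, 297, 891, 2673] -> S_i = 33*3^i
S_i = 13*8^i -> [13, 104, 832, 6656, 53248]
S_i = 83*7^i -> [83, 581, 4067, 28469, 199283]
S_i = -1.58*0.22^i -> [-1.58, -0.35, -0.08, -0.02, -0.0]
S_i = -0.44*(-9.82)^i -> [-0.44, 4.32, -42.43, 416.67, -4091.65]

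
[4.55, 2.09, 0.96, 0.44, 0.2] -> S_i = 4.55*0.46^i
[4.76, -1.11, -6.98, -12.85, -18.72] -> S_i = 4.76 + -5.87*i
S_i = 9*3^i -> [9, 27, 81, 243, 729]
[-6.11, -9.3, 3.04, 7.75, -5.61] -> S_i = Random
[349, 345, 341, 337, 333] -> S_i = 349 + -4*i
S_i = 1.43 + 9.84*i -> [1.43, 11.27, 21.11, 30.95, 40.79]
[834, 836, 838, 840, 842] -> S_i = 834 + 2*i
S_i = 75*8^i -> [75, 600, 4800, 38400, 307200]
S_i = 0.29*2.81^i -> [0.29, 0.81, 2.29, 6.43, 18.08]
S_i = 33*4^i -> [33, 132, 528, 2112, 8448]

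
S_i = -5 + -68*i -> [-5, -73, -141, -209, -277]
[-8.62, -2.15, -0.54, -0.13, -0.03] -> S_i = -8.62*0.25^i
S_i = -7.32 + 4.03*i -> [-7.32, -3.29, 0.74, 4.77, 8.8]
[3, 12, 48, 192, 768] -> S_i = 3*4^i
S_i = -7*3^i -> [-7, -21, -63, -189, -567]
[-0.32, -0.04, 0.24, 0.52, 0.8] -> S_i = -0.32 + 0.28*i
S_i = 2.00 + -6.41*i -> [2.0, -4.41, -10.82, -17.23, -23.64]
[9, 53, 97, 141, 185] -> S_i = 9 + 44*i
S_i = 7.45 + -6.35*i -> [7.45, 1.1, -5.25, -11.6, -17.95]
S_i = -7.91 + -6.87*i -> [-7.91, -14.78, -21.65, -28.52, -35.39]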